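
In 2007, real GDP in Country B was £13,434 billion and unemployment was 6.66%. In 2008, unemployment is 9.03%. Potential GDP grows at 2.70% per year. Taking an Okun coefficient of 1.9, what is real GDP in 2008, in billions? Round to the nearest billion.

Δu = 9.03 - 6.66 = 2.37 points.
Okun's law (growth form): g_Y = g_Y* - β × Δu = 2.70 - 1.9 × (2.37) = 2.7 - 4.503 = -1.803%.
Real GDP in the next year = 13434 × (1 - 1.803/100) = 13434 × 0.98197 ≈ 13192 billion.

£13,192 billion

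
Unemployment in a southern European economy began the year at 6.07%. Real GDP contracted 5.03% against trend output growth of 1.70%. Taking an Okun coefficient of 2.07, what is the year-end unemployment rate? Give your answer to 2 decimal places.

9.32%

Growth-rate Okun's law: g_Y = g_Y* - β × Δu, so Δu = (g_Y* - g_Y)/β.
Δu = (1.7 + 5.03)/2.07 = 6.73/2.07 = 3.25 percentage points.
Year-end unemployment = 6.07 + 3.25 = 9.32%.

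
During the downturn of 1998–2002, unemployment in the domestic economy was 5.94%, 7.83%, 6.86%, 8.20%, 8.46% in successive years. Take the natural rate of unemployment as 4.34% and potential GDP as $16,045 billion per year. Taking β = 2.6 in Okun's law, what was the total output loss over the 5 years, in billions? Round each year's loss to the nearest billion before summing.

$6,503 billion

Year 1998: gap = -2.6 × (5.94 - 4.34) = -4.16%, loss ≈ 16045 × 4.16/100 ≈ 667.
Year 1999: gap = -2.6 × (7.83 - 4.34) = -9.074%, loss ≈ 16045 × 9.074/100 ≈ 1456.
Year 2000: gap = -2.6 × (6.86 - 4.34) = -6.552%, loss ≈ 16045 × 6.552/100 ≈ 1051.
Year 2001: gap = -2.6 × (8.2 - 4.34) = -10.036%, loss ≈ 16045 × 10.036/100 ≈ 1610.
Year 2002: gap = -2.6 × (8.46 - 4.34) = -10.712%, loss ≈ 16045 × 10.712/100 ≈ 1719.
Total lost output = 667 + 1456 + 1051 + 1610 + 1719 = 6503 billion.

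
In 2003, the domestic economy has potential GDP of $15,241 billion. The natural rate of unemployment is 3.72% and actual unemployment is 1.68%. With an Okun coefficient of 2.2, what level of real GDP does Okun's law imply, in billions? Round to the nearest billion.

Unemployment gap = 1.68 - 3.72 = -2.04 points, so the output gap is -2.2 × (-2.04) = 4.488%.
Actual GDP = 15241 × (1 + 4.488/100) = 15241 × 1.04488 ≈ 15925 billion.

$15,925 billion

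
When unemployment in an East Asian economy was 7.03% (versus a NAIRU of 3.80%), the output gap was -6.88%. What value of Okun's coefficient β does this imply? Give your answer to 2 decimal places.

β ≈ 2.13

Okun's law: output gap = -β × (u - u*).
-6.88 = -β × (7.03 - 3.8) = -β × 3.23, so β = 6.88/3.23 = 2.13.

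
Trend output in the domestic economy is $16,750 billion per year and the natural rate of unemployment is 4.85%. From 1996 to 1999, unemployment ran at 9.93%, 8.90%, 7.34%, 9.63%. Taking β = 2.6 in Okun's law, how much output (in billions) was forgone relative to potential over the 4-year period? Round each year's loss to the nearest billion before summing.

Year 1996: gap = -2.6 × (9.93 - 4.85) = -13.208%, loss ≈ 16750 × 13.208/100 ≈ 2212.
Year 1997: gap = -2.6 × (8.9 - 4.85) = -10.53%, loss ≈ 16750 × 10.53/100 ≈ 1764.
Year 1998: gap = -2.6 × (7.34 - 4.85) = -6.474%, loss ≈ 16750 × 6.474/100 ≈ 1084.
Year 1999: gap = -2.6 × (9.63 - 4.85) = -12.428%, loss ≈ 16750 × 12.428/100 ≈ 2082.
Total lost output = 2212 + 1764 + 1084 + 2082 = 7142 billion.

$7,142 billion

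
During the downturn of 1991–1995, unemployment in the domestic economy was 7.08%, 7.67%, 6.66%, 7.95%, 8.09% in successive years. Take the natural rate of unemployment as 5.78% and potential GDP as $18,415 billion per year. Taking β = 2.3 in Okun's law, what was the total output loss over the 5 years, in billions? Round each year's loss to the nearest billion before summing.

Year 1991: gap = -2.3 × (7.08 - 5.78) = -2.99%, loss ≈ 18415 × 2.99/100 ≈ 551.
Year 1992: gap = -2.3 × (7.67 - 5.78) = -4.347%, loss ≈ 18415 × 4.347/100 ≈ 801.
Year 1993: gap = -2.3 × (6.66 - 5.78) = -2.024%, loss ≈ 18415 × 2.024/100 ≈ 373.
Year 1994: gap = -2.3 × (7.95 - 5.78) = -4.991%, loss ≈ 18415 × 4.991/100 ≈ 919.
Year 1995: gap = -2.3 × (8.09 - 5.78) = -5.313%, loss ≈ 18415 × 5.313/100 ≈ 978.
Total lost output = 551 + 801 + 373 + 919 + 978 = 3622 billion.

$3,622 billion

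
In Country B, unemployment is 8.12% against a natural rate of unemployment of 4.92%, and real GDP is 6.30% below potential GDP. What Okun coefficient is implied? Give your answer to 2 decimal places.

Okun's law: output gap = -β × (u - u*).
-6.30 = -β × (8.12 - 4.92) = -β × 3.2, so β = 6.3/3.2 = 1.97.

β ≈ 1.97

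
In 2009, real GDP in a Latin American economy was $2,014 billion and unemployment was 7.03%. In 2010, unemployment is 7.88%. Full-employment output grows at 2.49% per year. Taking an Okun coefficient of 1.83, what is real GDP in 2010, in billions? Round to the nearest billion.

$2,033 billion

Δu = 7.88 - 7.03 = 0.85 points.
Okun's law (growth form): g_Y = g_Y* - β × Δu = 2.49 - 1.83 × (0.85) = 2.49 - 1.5555 = 0.9345%.
Real GDP in the next year = 2014 × (1 + 0.9345/100) = 2014 × 1.009345 ≈ 2033 billion.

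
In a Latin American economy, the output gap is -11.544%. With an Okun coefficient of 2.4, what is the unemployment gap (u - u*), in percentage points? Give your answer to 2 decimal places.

Okun's law: output gap = -β × (u - u*), so u - u* = -(output gap)/β.
u - u* = -(-11.544)/2.4 = 4.81 percentage points.

4.81 percentage points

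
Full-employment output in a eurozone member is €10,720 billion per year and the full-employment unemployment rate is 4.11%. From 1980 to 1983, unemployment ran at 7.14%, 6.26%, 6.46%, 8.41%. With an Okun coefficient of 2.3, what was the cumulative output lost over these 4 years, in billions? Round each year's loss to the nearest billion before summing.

Year 1980: gap = -2.3 × (7.14 - 4.11) = -6.969%, loss ≈ 10720 × 6.969/100 ≈ 747.
Year 1981: gap = -2.3 × (6.26 - 4.11) = -4.945%, loss ≈ 10720 × 4.945/100 ≈ 530.
Year 1982: gap = -2.3 × (6.46 - 4.11) = -5.405%, loss ≈ 10720 × 5.405/100 ≈ 579.
Year 1983: gap = -2.3 × (8.41 - 4.11) = -9.89%, loss ≈ 10720 × 9.89/100 ≈ 1060.
Total lost output = 747 + 530 + 579 + 1060 = 2916 billion.

€2,916 billion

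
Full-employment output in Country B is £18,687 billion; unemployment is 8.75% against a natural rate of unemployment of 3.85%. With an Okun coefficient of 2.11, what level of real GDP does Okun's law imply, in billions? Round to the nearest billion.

£16,755 billion

Unemployment gap = 8.75 - 3.85 = 4.9 points, so the output gap is -2.11 × 4.9 = -10.339%.
Actual GDP = 18687 × (1 - 10.339/100) = 18687 × 0.89661 ≈ 16755 billion.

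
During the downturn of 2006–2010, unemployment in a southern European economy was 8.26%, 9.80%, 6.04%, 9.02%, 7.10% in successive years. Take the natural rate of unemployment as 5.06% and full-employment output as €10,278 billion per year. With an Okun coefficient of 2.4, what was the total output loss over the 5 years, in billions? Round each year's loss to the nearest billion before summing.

€3,680 billion

Year 2006: gap = -2.4 × (8.26 - 5.06) = -7.68%, loss ≈ 10278 × 7.68/100 ≈ 789.
Year 2007: gap = -2.4 × (9.8 - 5.06) = -11.376%, loss ≈ 10278 × 11.376/100 ≈ 1169.
Year 2008: gap = -2.4 × (6.04 - 5.06) = -2.352%, loss ≈ 10278 × 2.352/100 ≈ 242.
Year 2009: gap = -2.4 × (9.02 - 5.06) = -9.504%, loss ≈ 10278 × 9.504/100 ≈ 977.
Year 2010: gap = -2.4 × (7.1 - 5.06) = -4.896%, loss ≈ 10278 × 4.896/100 ≈ 503.
Total lost output = 789 + 1169 + 242 + 977 + 503 = 3680 billion.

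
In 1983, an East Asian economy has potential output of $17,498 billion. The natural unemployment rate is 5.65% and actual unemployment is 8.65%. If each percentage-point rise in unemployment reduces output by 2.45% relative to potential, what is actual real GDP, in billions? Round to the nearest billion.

Unemployment gap = 8.65 - 5.65 = 3 points, so the output gap is -2.45 × 3 = -7.35%.
Actual GDP = 17498 × (1 - 7.35/100) = 17498 × 0.9265 ≈ 16212 billion.

$16,212 billion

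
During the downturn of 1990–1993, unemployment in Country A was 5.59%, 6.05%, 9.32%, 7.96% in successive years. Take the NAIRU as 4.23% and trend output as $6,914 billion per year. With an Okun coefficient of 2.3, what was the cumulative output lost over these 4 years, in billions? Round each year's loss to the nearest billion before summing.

Year 1990: gap = -2.3 × (5.59 - 4.23) = -3.128%, loss ≈ 6914 × 3.128/100 ≈ 216.
Year 1991: gap = -2.3 × (6.05 - 4.23) = -4.186%, loss ≈ 6914 × 4.186/100 ≈ 289.
Year 1992: gap = -2.3 × (9.32 - 4.23) = -11.707%, loss ≈ 6914 × 11.707/100 ≈ 809.
Year 1993: gap = -2.3 × (7.96 - 4.23) = -8.579%, loss ≈ 6914 × 8.579/100 ≈ 593.
Total lost output = 216 + 289 + 809 + 593 = 1907 billion.

$1,907 billion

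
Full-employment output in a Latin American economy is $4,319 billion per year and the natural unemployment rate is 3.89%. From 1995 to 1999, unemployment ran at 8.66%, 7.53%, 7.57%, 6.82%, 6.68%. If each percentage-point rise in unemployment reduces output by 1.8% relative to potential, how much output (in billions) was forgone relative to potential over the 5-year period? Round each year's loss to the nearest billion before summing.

Year 1995: gap = -1.8 × (8.66 - 3.89) = -8.586%, loss ≈ 4319 × 8.586/100 ≈ 371.
Year 1996: gap = -1.8 × (7.53 - 3.89) = -6.552%, loss ≈ 4319 × 6.552/100 ≈ 283.
Year 1997: gap = -1.8 × (7.57 - 3.89) = -6.624%, loss ≈ 4319 × 6.624/100 ≈ 286.
Year 1998: gap = -1.8 × (6.82 - 3.89) = -5.274%, loss ≈ 4319 × 5.274/100 ≈ 228.
Year 1999: gap = -1.8 × (6.68 - 3.89) = -5.022%, loss ≈ 4319 × 5.022/100 ≈ 217.
Total lost output = 371 + 283 + 286 + 228 + 217 = 1385 billion.

$1,385 billion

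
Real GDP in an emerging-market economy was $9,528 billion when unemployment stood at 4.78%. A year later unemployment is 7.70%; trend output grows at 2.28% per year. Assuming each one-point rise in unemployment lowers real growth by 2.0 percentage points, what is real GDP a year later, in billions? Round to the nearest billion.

$9,189 billion

Δu = 7.7 - 4.78 = 2.92 points.
Okun's law (growth form): g_Y = g_Y* - β × Δu = 2.28 - 2.0 × (2.92) = 2.28 - 5.84 = -3.56%.
Real GDP in the next year = 9528 × (1 - 3.56/100) = 9528 × 0.9644 ≈ 9189 billion.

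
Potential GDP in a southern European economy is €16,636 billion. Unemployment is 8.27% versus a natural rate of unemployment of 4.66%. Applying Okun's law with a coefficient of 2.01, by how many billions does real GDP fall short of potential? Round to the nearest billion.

€1,207 billion

Output gap = -2.01 × (8.27 - 4.66) = -2.01 × 3.61 = -7.2561%.
Actual GDP ≈ 16636 × 0.927439 ≈ 15429 billion, so the shortfall is 16636 - 15429 = 1207 billion.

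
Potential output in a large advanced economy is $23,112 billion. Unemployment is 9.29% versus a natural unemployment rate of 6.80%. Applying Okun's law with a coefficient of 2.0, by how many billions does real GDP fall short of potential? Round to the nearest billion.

$1,151 billion

Output gap = -2.0 × (9.29 - 6.8) = -2 × 2.49 = -4.98%.
Actual GDP ≈ 23112 × 0.9502 ≈ 21961 billion, so the shortfall is 23112 - 21961 = 1151 billion.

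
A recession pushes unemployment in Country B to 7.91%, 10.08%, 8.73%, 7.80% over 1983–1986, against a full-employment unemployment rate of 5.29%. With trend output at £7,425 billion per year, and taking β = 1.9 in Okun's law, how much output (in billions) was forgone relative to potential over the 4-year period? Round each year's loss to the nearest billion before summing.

£1,885 billion

Year 1983: gap = -1.9 × (7.91 - 5.29) = -4.978%, loss ≈ 7425 × 4.978/100 ≈ 370.
Year 1984: gap = -1.9 × (10.08 - 5.29) = -9.101%, loss ≈ 7425 × 9.101/100 ≈ 676.
Year 1985: gap = -1.9 × (8.73 - 5.29) = -6.536%, loss ≈ 7425 × 6.536/100 ≈ 485.
Year 1986: gap = -1.9 × (7.8 - 5.29) = -4.769%, loss ≈ 7425 × 4.769/100 ≈ 354.
Total lost output = 370 + 676 + 485 + 354 = 1885 billion.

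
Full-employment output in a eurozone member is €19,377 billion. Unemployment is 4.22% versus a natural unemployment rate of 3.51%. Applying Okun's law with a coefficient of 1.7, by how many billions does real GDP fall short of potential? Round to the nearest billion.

Output gap = -1.7 × (4.22 - 3.51) = -1.7 × 0.71 = -1.207%.
Actual GDP ≈ 19377 × 0.98793 ≈ 19143 billion, so the shortfall is 19377 - 19143 = 234 billion.

€234 billion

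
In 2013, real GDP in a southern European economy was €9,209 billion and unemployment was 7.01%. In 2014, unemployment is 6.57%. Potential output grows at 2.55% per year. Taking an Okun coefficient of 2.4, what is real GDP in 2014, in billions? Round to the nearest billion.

€9,541 billion

Δu = 6.57 - 7.01 = -0.44 points.
Okun's law (growth form): g_Y = g_Y* - β × Δu = 2.55 - 2.4 × (-0.44) = 2.55 + 1.056 = 3.606%.
Real GDP in the next year = 9209 × (1 + 3.606/100) = 9209 × 1.03606 ≈ 9541 billion.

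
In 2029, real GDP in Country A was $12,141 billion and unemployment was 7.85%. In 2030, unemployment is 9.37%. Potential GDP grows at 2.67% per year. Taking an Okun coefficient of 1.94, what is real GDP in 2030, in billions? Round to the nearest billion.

Δu = 9.37 - 7.85 = 1.52 points.
Okun's law (growth form): g_Y = g_Y* - β × Δu = 2.67 - 1.94 × (1.52) = 2.67 - 2.9488 = -0.2788%.
Real GDP in the next year = 12141 × (1 - 0.2788/100) = 12141 × 0.997212 ≈ 12107 billion.

$12,107 billion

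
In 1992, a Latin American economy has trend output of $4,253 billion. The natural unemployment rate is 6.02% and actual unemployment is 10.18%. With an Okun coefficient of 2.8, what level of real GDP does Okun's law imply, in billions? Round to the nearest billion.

Unemployment gap = 10.18 - 6.02 = 4.16 points, so the output gap is -2.8 × 4.16 = -11.648%.
Actual GDP = 4253 × (1 - 11.648/100) = 4253 × 0.88352 ≈ 3758 billion.

$3,758 billion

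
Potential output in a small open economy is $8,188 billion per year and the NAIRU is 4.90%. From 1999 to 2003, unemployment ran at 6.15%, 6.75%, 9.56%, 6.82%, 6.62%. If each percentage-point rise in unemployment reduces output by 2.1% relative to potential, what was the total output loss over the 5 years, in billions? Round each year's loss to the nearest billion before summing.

$1,960 billion

Year 1999: gap = -2.1 × (6.15 - 4.9) = -2.625%, loss ≈ 8188 × 2.625/100 ≈ 215.
Year 2000: gap = -2.1 × (6.75 - 4.9) = -3.885%, loss ≈ 8188 × 3.885/100 ≈ 318.
Year 2001: gap = -2.1 × (9.56 - 4.9) = -9.786%, loss ≈ 8188 × 9.786/100 ≈ 801.
Year 2002: gap = -2.1 × (6.82 - 4.9) = -4.032%, loss ≈ 8188 × 4.032/100 ≈ 330.
Year 2003: gap = -2.1 × (6.62 - 4.9) = -3.612%, loss ≈ 8188 × 3.612/100 ≈ 296.
Total lost output = 215 + 318 + 801 + 330 + 296 = 1960 billion.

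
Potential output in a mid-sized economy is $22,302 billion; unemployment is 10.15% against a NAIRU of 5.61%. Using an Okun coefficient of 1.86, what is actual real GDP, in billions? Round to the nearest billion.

$20,419 billion

Unemployment gap = 10.15 - 5.61 = 4.54 points, so the output gap is -1.86 × 4.54 = -8.4444%.
Actual GDP = 22302 × (1 - 8.4444/100) = 22302 × 0.915556 ≈ 20419 billion.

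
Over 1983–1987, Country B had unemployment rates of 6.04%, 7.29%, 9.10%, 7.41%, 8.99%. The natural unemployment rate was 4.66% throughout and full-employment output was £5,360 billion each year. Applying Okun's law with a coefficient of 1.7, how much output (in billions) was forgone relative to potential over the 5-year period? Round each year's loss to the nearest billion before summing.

Year 1983: gap = -1.7 × (6.04 - 4.66) = -2.346%, loss ≈ 5360 × 2.346/100 ≈ 126.
Year 1984: gap = -1.7 × (7.29 - 4.66) = -4.471%, loss ≈ 5360 × 4.471/100 ≈ 240.
Year 1985: gap = -1.7 × (9.1 - 4.66) = -7.548%, loss ≈ 5360 × 7.548/100 ≈ 405.
Year 1986: gap = -1.7 × (7.41 - 4.66) = -4.675%, loss ≈ 5360 × 4.675/100 ≈ 251.
Year 1987: gap = -1.7 × (8.99 - 4.66) = -7.361%, loss ≈ 5360 × 7.361/100 ≈ 395.
Total lost output = 126 + 240 + 405 + 251 + 395 = 1417 billion.

£1,417 billion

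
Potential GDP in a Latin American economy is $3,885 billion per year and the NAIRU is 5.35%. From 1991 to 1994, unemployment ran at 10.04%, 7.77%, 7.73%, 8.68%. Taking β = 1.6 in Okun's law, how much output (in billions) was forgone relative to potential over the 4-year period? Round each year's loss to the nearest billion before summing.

$797 billion

Year 1991: gap = -1.6 × (10.04 - 5.35) = -7.504%, loss ≈ 3885 × 7.504/100 ≈ 292.
Year 1992: gap = -1.6 × (7.77 - 5.35) = -3.872%, loss ≈ 3885 × 3.872/100 ≈ 150.
Year 1993: gap = -1.6 × (7.73 - 5.35) = -3.808%, loss ≈ 3885 × 3.808/100 ≈ 148.
Year 1994: gap = -1.6 × (8.68 - 5.35) = -5.328%, loss ≈ 3885 × 5.328/100 ≈ 207.
Total lost output = 292 + 150 + 148 + 207 = 797 billion.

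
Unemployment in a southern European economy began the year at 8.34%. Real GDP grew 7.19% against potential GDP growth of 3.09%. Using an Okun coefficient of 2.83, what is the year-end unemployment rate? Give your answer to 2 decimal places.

Growth-rate Okun's law: g_Y = g_Y* - β × Δu, so Δu = (g_Y* - g_Y)/β.
Δu = (3.09 - 7.19)/2.83 = -4.1/2.83 = -1.45 percentage points.
Year-end unemployment = 8.34 - 1.45 = 6.89%.

6.89%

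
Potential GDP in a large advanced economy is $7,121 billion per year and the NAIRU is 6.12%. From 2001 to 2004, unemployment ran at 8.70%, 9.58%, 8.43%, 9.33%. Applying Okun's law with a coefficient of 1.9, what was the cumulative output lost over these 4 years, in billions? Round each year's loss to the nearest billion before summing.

Year 2001: gap = -1.9 × (8.7 - 6.12) = -4.902%, loss ≈ 7121 × 4.902/100 ≈ 349.
Year 2002: gap = -1.9 × (9.58 - 6.12) = -6.574%, loss ≈ 7121 × 6.574/100 ≈ 468.
Year 2003: gap = -1.9 × (8.43 - 6.12) = -4.389%, loss ≈ 7121 × 4.389/100 ≈ 313.
Year 2004: gap = -1.9 × (9.33 - 6.12) = -6.099%, loss ≈ 7121 × 6.099/100 ≈ 434.
Total lost output = 349 + 468 + 313 + 434 = 1564 billion.

$1,564 billion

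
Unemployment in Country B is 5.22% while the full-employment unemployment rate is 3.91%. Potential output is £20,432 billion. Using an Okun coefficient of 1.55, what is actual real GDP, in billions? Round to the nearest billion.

£20,017 billion

Unemployment gap = 5.22 - 3.91 = 1.31 points, so the output gap is -1.55 × 1.31 = -2.0305%.
Actual GDP = 20432 × (1 - 2.0305/100) = 20432 × 0.979695 ≈ 20017 billion.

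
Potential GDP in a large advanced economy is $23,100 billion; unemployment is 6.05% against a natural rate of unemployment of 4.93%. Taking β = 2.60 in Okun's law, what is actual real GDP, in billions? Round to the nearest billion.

Unemployment gap = 6.05 - 4.93 = 1.12 points, so the output gap is -2.6 × 1.12 = -2.912%.
Actual GDP = 23100 × (1 - 2.912/100) = 23100 × 0.97088 ≈ 22427 billion.

$22,427 billion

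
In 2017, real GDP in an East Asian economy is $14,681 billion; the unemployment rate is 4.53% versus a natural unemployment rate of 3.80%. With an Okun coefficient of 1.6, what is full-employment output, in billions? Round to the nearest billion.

Unemployment gap = 4.53 - 3.8 = 0.73 points, so output gap = -1.6 × 0.73 = -1.168%.
Since Y = Y* × (1 + gap/100), Y* = 14681/0.98832 ≈ 14855 billion.

$14,855 billion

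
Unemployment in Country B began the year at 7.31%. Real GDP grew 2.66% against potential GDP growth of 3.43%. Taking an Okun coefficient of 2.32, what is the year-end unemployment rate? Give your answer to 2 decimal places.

Growth-rate Okun's law: g_Y = g_Y* - β × Δu, so Δu = (g_Y* - g_Y)/β.
Δu = (3.43 - 2.66)/2.32 = 0.77/2.32 = 0.33 percentage points.
Year-end unemployment = 7.31 + 0.33 = 7.64%.

7.64%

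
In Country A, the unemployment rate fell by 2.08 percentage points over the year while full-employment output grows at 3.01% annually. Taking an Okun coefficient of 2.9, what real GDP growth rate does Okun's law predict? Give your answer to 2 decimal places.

9.04%

Growth-rate Okun's law: g_Y = g_Y* - β × Δu.
g_Y = 3.01 - 2.9 × (-2.08) = 3.01 + 6.032 = 9.042%, i.e. 9.04% to 2 d.p.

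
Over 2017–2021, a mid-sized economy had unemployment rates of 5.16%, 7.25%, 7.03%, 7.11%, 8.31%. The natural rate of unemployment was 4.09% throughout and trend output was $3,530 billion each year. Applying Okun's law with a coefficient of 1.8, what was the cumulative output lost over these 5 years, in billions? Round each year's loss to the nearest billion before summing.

Year 2017: gap = -1.8 × (5.16 - 4.09) = -1.926%, loss ≈ 3530 × 1.926/100 ≈ 68.
Year 2018: gap = -1.8 × (7.25 - 4.09) = -5.688%, loss ≈ 3530 × 5.688/100 ≈ 201.
Year 2019: gap = -1.8 × (7.03 - 4.09) = -5.292%, loss ≈ 3530 × 5.292/100 ≈ 187.
Year 2020: gap = -1.8 × (7.11 - 4.09) = -5.436%, loss ≈ 3530 × 5.436/100 ≈ 192.
Year 2021: gap = -1.8 × (8.31 - 4.09) = -7.596%, loss ≈ 3530 × 7.596/100 ≈ 268.
Total lost output = 68 + 201 + 187 + 192 + 268 = 916 billion.

$916 billion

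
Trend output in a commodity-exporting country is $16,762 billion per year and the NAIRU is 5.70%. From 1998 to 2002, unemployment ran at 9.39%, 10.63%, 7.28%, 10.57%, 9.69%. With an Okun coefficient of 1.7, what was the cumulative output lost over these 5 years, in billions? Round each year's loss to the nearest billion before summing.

Year 1998: gap = -1.7 × (9.39 - 5.7) = -6.273%, loss ≈ 16762 × 6.273/100 ≈ 1051.
Year 1999: gap = -1.7 × (10.63 - 5.7) = -8.381%, loss ≈ 16762 × 8.381/100 ≈ 1405.
Year 2000: gap = -1.7 × (7.28 - 5.7) = -2.686%, loss ≈ 16762 × 2.686/100 ≈ 450.
Year 2001: gap = -1.7 × (10.57 - 5.7) = -8.279%, loss ≈ 16762 × 8.279/100 ≈ 1388.
Year 2002: gap = -1.7 × (9.69 - 5.7) = -6.783%, loss ≈ 16762 × 6.783/100 ≈ 1137.
Total lost output = 1051 + 1405 + 450 + 1388 + 1137 = 5431 billion.

$5,431 billion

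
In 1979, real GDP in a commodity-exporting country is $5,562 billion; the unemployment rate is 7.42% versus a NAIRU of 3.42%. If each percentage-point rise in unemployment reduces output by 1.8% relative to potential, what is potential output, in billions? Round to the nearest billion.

$5,994 billion

Unemployment gap = 7.42 - 3.42 = 4 points, so output gap = -1.8 × 4 = -7.2%.
Since Y = Y* × (1 + gap/100), Y* = 5562/0.928 ≈ 5994 billion.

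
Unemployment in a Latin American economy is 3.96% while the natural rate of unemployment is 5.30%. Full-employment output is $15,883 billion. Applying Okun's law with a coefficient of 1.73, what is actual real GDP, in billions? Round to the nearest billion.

Unemployment gap = 3.96 - 5.3 = -1.34 points, so the output gap is -1.73 × (-1.34) = 2.3182%.
Actual GDP = 15883 × (1 + 2.3182/100) = 15883 × 1.023182 ≈ 16251 billion.

$16,251 billion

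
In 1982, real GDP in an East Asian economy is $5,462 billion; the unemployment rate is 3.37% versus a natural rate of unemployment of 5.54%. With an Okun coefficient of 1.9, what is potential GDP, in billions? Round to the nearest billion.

Unemployment gap = 3.37 - 5.54 = -2.17 points, so output gap = -1.9 × (-2.17) = 4.123%.
Since Y = Y* × (1 + gap/100), Y* = 5462/1.04123 ≈ 5246 billion.

$5,246 billion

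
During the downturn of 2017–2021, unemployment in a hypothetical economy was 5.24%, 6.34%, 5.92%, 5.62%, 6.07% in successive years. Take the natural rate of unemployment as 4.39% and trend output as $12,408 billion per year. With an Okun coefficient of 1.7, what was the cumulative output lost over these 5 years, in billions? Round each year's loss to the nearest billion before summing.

$1,526 billion

Year 2017: gap = -1.7 × (5.24 - 4.39) = -1.445%, loss ≈ 12408 × 1.445/100 ≈ 179.
Year 2018: gap = -1.7 × (6.34 - 4.39) = -3.315%, loss ≈ 12408 × 3.315/100 ≈ 411.
Year 2019: gap = -1.7 × (5.92 - 4.39) = -2.601%, loss ≈ 12408 × 2.601/100 ≈ 323.
Year 2020: gap = -1.7 × (5.62 - 4.39) = -2.091%, loss ≈ 12408 × 2.091/100 ≈ 259.
Year 2021: gap = -1.7 × (6.07 - 4.39) = -2.856%, loss ≈ 12408 × 2.856/100 ≈ 354.
Total lost output = 179 + 411 + 323 + 259 + 354 = 1526 billion.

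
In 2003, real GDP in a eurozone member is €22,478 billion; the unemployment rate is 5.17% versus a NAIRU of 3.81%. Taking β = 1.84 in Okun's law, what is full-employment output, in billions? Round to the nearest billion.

€23,055 billion

Unemployment gap = 5.17 - 3.81 = 1.36 points, so output gap = -1.84 × 1.36 = -2.5024%.
Since Y = Y* × (1 + gap/100), Y* = 22478/0.974976 ≈ 23055 billion.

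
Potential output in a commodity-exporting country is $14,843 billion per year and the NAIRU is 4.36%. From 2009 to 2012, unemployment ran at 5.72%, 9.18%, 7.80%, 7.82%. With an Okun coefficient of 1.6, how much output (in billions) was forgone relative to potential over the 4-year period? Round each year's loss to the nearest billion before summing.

$3,107 billion

Year 2009: gap = -1.6 × (5.72 - 4.36) = -2.176%, loss ≈ 14843 × 2.176/100 ≈ 323.
Year 2010: gap = -1.6 × (9.18 - 4.36) = -7.712%, loss ≈ 14843 × 7.712/100 ≈ 1145.
Year 2011: gap = -1.6 × (7.8 - 4.36) = -5.504%, loss ≈ 14843 × 5.504/100 ≈ 817.
Year 2012: gap = -1.6 × (7.82 - 4.36) = -5.536%, loss ≈ 14843 × 5.536/100 ≈ 822.
Total lost output = 323 + 1145 + 817 + 822 = 3107 billion.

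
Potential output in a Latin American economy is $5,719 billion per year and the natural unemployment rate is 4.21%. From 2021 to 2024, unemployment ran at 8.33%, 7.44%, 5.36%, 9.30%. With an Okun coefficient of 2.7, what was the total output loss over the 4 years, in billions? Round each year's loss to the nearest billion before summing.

Year 2021: gap = -2.7 × (8.33 - 4.21) = -11.124%, loss ≈ 5719 × 11.124/100 ≈ 636.
Year 2022: gap = -2.7 × (7.44 - 4.21) = -8.721%, loss ≈ 5719 × 8.721/100 ≈ 499.
Year 2023: gap = -2.7 × (5.36 - 4.21) = -3.105%, loss ≈ 5719 × 3.105/100 ≈ 178.
Year 2024: gap = -2.7 × (9.3 - 4.21) = -13.743%, loss ≈ 5719 × 13.743/100 ≈ 786.
Total lost output = 636 + 499 + 178 + 786 = 2099 billion.

$2,099 billion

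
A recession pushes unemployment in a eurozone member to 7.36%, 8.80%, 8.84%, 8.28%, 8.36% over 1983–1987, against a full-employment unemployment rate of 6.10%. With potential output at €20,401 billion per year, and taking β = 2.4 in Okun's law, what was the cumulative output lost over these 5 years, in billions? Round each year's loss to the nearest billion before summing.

Year 1983: gap = -2.4 × (7.36 - 6.1) = -3.024%, loss ≈ 20401 × 3.024/100 ≈ 617.
Year 1984: gap = -2.4 × (8.8 - 6.1) = -6.48%, loss ≈ 20401 × 6.48/100 ≈ 1322.
Year 1985: gap = -2.4 × (8.84 - 6.1) = -6.576%, loss ≈ 20401 × 6.576/100 ≈ 1342.
Year 1986: gap = -2.4 × (8.28 - 6.1) = -5.232%, loss ≈ 20401 × 5.232/100 ≈ 1067.
Year 1987: gap = -2.4 × (8.36 - 6.1) = -5.424%, loss ≈ 20401 × 5.424/100 ≈ 1107.
Total lost output = 617 + 1322 + 1342 + 1067 + 1107 = 5455 billion.

€5,455 billion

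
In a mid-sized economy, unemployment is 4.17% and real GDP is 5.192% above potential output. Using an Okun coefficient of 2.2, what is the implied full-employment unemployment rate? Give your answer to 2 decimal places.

From Okun's law, u - u* = -(output gap)/β = -(5.192)/2.2 = -2.36 points.
So u* = 4.17 + 2.36 = 6.53%.

6.53%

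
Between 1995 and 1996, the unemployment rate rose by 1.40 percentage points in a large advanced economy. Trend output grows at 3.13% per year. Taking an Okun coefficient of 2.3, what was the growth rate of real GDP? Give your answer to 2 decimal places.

Growth-rate Okun's law: g_Y = g_Y* - β × Δu.
g_Y = 3.13 - 2.3 × (1.40) = 3.13 - 3.22 = -0.09%, i.e. -0.09% to 2 d.p.

-0.09%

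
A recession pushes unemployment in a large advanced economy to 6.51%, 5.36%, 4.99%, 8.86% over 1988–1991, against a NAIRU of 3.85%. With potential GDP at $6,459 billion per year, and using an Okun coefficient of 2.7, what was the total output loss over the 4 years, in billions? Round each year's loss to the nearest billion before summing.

$1,800 billion

Year 1988: gap = -2.7 × (6.51 - 3.85) = -7.182%, loss ≈ 6459 × 7.182/100 ≈ 464.
Year 1989: gap = -2.7 × (5.36 - 3.85) = -4.077%, loss ≈ 6459 × 4.077/100 ≈ 263.
Year 1990: gap = -2.7 × (4.99 - 3.85) = -3.078%, loss ≈ 6459 × 3.078/100 ≈ 199.
Year 1991: gap = -2.7 × (8.86 - 3.85) = -13.527%, loss ≈ 6459 × 13.527/100 ≈ 874.
Total lost output = 464 + 263 + 199 + 874 = 1800 billion.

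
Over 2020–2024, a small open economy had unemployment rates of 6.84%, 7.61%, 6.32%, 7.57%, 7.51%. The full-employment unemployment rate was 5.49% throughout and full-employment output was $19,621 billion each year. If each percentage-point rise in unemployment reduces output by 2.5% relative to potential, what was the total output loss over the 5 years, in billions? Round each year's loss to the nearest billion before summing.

$4,120 billion

Year 2020: gap = -2.5 × (6.84 - 5.49) = -3.375%, loss ≈ 19621 × 3.375/100 ≈ 662.
Year 2021: gap = -2.5 × (7.61 - 5.49) = -5.3%, loss ≈ 19621 × 5.3/100 ≈ 1040.
Year 2022: gap = -2.5 × (6.32 - 5.49) = -2.075%, loss ≈ 19621 × 2.075/100 ≈ 407.
Year 2023: gap = -2.5 × (7.57 - 5.49) = -5.2%, loss ≈ 19621 × 5.2/100 ≈ 1020.
Year 2024: gap = -2.5 × (7.51 - 5.49) = -5.05%, loss ≈ 19621 × 5.05/100 ≈ 991.
Total lost output = 662 + 1040 + 407 + 1020 + 991 = 4120 billion.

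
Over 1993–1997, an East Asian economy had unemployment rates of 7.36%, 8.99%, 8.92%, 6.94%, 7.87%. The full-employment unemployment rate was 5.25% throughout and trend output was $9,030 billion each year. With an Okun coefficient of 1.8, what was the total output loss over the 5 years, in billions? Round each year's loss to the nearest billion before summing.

Year 1993: gap = -1.8 × (7.36 - 5.25) = -3.798%, loss ≈ 9030 × 3.798/100 ≈ 343.
Year 1994: gap = -1.8 × (8.99 - 5.25) = -6.732%, loss ≈ 9030 × 6.732/100 ≈ 608.
Year 1995: gap = -1.8 × (8.92 - 5.25) = -6.606%, loss ≈ 9030 × 6.606/100 ≈ 597.
Year 1996: gap = -1.8 × (6.94 - 5.25) = -3.042%, loss ≈ 9030 × 3.042/100 ≈ 275.
Year 1997: gap = -1.8 × (7.87 - 5.25) = -4.716%, loss ≈ 9030 × 4.716/100 ≈ 426.
Total lost output = 343 + 608 + 597 + 275 + 426 = 2249 billion.

$2,249 billion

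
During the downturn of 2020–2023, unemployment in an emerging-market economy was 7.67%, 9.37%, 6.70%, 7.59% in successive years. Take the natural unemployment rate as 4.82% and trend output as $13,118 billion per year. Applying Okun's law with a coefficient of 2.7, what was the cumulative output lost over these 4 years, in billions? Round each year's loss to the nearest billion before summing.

Year 2020: gap = -2.7 × (7.67 - 4.82) = -7.695%, loss ≈ 13118 × 7.695/100 ≈ 1009.
Year 2021: gap = -2.7 × (9.37 - 4.82) = -12.285%, loss ≈ 13118 × 12.285/100 ≈ 1612.
Year 2022: gap = -2.7 × (6.7 - 4.82) = -5.076%, loss ≈ 13118 × 5.076/100 ≈ 666.
Year 2023: gap = -2.7 × (7.59 - 4.82) = -7.479%, loss ≈ 13118 × 7.479/100 ≈ 981.
Total lost output = 1009 + 1612 + 666 + 981 = 4268 billion.

$4,268 billion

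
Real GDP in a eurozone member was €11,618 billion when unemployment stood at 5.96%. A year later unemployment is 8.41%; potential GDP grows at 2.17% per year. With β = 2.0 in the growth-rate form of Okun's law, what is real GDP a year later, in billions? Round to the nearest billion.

Δu = 8.41 - 5.96 = 2.45 points.
Okun's law (growth form): g_Y = g_Y* - β × Δu = 2.17 - 2.0 × (2.45) = 2.17 - 4.9 = -2.73%.
Real GDP in the next year = 11618 × (1 - 2.73/100) = 11618 × 0.9727 ≈ 11301 billion.

€11,301 billion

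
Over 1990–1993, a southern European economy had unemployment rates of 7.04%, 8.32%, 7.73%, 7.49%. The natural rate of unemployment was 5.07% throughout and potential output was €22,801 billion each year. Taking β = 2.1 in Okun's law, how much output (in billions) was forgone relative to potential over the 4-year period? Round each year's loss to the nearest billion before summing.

€4,932 billion

Year 1990: gap = -2.1 × (7.04 - 5.07) = -4.137%, loss ≈ 22801 × 4.137/100 ≈ 943.
Year 1991: gap = -2.1 × (8.32 - 5.07) = -6.825%, loss ≈ 22801 × 6.825/100 ≈ 1556.
Year 1992: gap = -2.1 × (7.73 - 5.07) = -5.586%, loss ≈ 22801 × 5.586/100 ≈ 1274.
Year 1993: gap = -2.1 × (7.49 - 5.07) = -5.082%, loss ≈ 22801 × 5.082/100 ≈ 1159.
Total lost output = 943 + 1556 + 1274 + 1159 = 4932 billion.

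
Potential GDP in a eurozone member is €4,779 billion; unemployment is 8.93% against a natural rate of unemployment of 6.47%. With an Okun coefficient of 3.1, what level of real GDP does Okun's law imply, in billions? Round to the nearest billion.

€4,415 billion

Unemployment gap = 8.93 - 6.47 = 2.46 points, so the output gap is -3.1 × 2.46 = -7.626%.
Actual GDP = 4779 × (1 - 7.626/100) = 4779 × 0.92374 ≈ 4415 billion.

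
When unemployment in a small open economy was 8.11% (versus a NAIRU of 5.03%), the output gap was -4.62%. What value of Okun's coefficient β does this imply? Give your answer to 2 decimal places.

β ≈ 1.50

Okun's law: output gap = -β × (u - u*).
-4.62 = -β × (8.11 - 5.03) = -β × 3.08, so β = 4.62/3.08 = 1.50.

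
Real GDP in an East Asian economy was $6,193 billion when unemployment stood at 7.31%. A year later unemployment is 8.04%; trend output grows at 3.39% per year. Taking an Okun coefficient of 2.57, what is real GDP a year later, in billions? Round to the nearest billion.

Δu = 8.04 - 7.31 = 0.73 points.
Okun's law (growth form): g_Y = g_Y* - β × Δu = 3.39 - 2.57 × (0.73) = 3.39 - 1.8761 = 1.5139%.
Real GDP in the next year = 6193 × (1 + 1.5139/100) = 6193 × 1.015139 ≈ 6287 billion.

$6,287 billion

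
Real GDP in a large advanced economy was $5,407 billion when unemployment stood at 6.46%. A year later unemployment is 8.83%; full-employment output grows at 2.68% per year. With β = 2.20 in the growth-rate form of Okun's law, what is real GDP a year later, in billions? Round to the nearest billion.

Δu = 8.83 - 6.46 = 2.37 points.
Okun's law (growth form): g_Y = g_Y* - β × Δu = 2.68 - 2.20 × (2.37) = 2.68 - 5.214 = -2.534%.
Real GDP in the next year = 5407 × (1 - 2.534/100) = 5407 × 0.97466 ≈ 5270 billion.

$5,270 billion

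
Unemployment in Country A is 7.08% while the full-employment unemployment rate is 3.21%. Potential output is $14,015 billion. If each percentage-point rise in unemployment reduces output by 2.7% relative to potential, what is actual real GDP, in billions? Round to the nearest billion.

$12,551 billion

Unemployment gap = 7.08 - 3.21 = 3.87 points, so the output gap is -2.7 × 3.87 = -10.449%.
Actual GDP = 14015 × (1 - 10.449/100) = 14015 × 0.89551 ≈ 12551 billion.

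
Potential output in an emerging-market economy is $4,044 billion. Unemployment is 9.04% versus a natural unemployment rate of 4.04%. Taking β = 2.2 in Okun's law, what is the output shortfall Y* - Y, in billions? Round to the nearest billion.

Output gap = -2.2 × (9.04 - 4.04) = -2.2 × 5 = -11%.
Actual GDP ≈ 4044 × 0.89 ≈ 3599 billion, so the shortfall is 4044 - 3599 = 445 billion.

$445 billion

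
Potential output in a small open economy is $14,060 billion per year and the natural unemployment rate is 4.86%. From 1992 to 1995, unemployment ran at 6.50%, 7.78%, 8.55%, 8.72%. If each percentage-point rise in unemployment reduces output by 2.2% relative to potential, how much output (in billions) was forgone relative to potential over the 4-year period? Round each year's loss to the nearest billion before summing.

$3,745 billion

Year 1992: gap = -2.2 × (6.5 - 4.86) = -3.608%, loss ≈ 14060 × 3.608/100 ≈ 507.
Year 1993: gap = -2.2 × (7.78 - 4.86) = -6.424%, loss ≈ 14060 × 6.424/100 ≈ 903.
Year 1994: gap = -2.2 × (8.55 - 4.86) = -8.118%, loss ≈ 14060 × 8.118/100 ≈ 1141.
Year 1995: gap = -2.2 × (8.72 - 4.86) = -8.492%, loss ≈ 14060 × 8.492/100 ≈ 1194.
Total lost output = 507 + 903 + 1141 + 1194 = 3745 billion.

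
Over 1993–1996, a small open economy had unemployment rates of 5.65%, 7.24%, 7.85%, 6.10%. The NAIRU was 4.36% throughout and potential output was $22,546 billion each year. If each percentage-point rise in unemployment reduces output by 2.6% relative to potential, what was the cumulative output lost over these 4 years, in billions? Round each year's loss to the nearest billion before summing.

$5,510 billion

Year 1993: gap = -2.6 × (5.65 - 4.36) = -3.354%, loss ≈ 22546 × 3.354/100 ≈ 756.
Year 1994: gap = -2.6 × (7.24 - 4.36) = -7.488%, loss ≈ 22546 × 7.488/100 ≈ 1688.
Year 1995: gap = -2.6 × (7.85 - 4.36) = -9.074%, loss ≈ 22546 × 9.074/100 ≈ 2046.
Year 1996: gap = -2.6 × (6.1 - 4.36) = -4.524%, loss ≈ 22546 × 4.524/100 ≈ 1020.
Total lost output = 756 + 1688 + 2046 + 1020 = 5510 billion.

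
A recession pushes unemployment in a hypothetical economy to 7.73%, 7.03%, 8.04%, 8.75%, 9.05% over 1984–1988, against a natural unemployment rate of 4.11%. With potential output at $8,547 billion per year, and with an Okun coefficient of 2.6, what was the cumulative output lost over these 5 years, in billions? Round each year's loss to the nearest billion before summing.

Year 1984: gap = -2.6 × (7.73 - 4.11) = -9.412%, loss ≈ 8547 × 9.412/100 ≈ 804.
Year 1985: gap = -2.6 × (7.03 - 4.11) = -7.592%, loss ≈ 8547 × 7.592/100 ≈ 649.
Year 1986: gap = -2.6 × (8.04 - 4.11) = -10.218%, loss ≈ 8547 × 10.218/100 ≈ 873.
Year 1987: gap = -2.6 × (8.75 - 4.11) = -12.064%, loss ≈ 8547 × 12.064/100 ≈ 1031.
Year 1988: gap = -2.6 × (9.05 - 4.11) = -12.844%, loss ≈ 8547 × 12.844/100 ≈ 1098.
Total lost output = 804 + 649 + 873 + 1031 + 1098 = 4455 billion.

$4,455 billion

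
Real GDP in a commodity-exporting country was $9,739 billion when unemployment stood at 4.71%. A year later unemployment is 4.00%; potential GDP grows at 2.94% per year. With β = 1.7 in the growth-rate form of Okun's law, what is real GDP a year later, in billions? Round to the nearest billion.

Δu = 4 - 4.71 = -0.71 points.
Okun's law (growth form): g_Y = g_Y* - β × Δu = 2.94 - 1.7 × (-0.71) = 2.94 + 1.207 = 4.147%.
Real GDP in the next year = 9739 × (1 + 4.147/100) = 9739 × 1.04147 ≈ 10143 billion.

$10,143 billion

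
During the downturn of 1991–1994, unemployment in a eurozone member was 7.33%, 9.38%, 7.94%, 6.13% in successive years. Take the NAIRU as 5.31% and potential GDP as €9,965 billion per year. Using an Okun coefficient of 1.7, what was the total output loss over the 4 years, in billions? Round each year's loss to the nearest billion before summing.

Year 1991: gap = -1.7 × (7.33 - 5.31) = -3.434%, loss ≈ 9965 × 3.434/100 ≈ 342.
Year 1992: gap = -1.7 × (9.38 - 5.31) = -6.919%, loss ≈ 9965 × 6.919/100 ≈ 689.
Year 1993: gap = -1.7 × (7.94 - 5.31) = -4.471%, loss ≈ 9965 × 4.471/100 ≈ 446.
Year 1994: gap = -1.7 × (6.13 - 5.31) = -1.394%, loss ≈ 9965 × 1.394/100 ≈ 139.
Total lost output = 342 + 689 + 446 + 139 = 1616 billion.

€1,616 billion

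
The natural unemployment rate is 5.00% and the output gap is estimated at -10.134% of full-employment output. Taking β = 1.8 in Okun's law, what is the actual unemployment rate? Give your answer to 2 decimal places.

10.63%

From Okun's law, u - u* = -(output gap)/β = -(-10.134)/1.8 = 5.63 points.
So u = 5 + 5.63 = 10.63%.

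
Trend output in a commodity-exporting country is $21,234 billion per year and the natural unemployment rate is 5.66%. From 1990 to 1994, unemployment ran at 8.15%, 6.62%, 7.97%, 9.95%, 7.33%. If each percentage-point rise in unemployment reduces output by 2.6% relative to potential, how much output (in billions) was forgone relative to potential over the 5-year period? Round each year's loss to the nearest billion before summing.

$6,470 billion

Year 1990: gap = -2.6 × (8.15 - 5.66) = -6.474%, loss ≈ 21234 × 6.474/100 ≈ 1375.
Year 1991: gap = -2.6 × (6.62 - 5.66) = -2.496%, loss ≈ 21234 × 2.496/100 ≈ 530.
Year 1992: gap = -2.6 × (7.97 - 5.66) = -6.006%, loss ≈ 21234 × 6.006/100 ≈ 1275.
Year 1993: gap = -2.6 × (9.95 - 5.66) = -11.154%, loss ≈ 21234 × 11.154/100 ≈ 2368.
Year 1994: gap = -2.6 × (7.33 - 5.66) = -4.342%, loss ≈ 21234 × 4.342/100 ≈ 922.
Total lost output = 1375 + 530 + 1275 + 2368 + 922 = 6470 billion.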